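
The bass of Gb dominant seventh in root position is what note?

Gb

The root of Gb dominant seventh (Gb–Bb–Db–Fb) is Gb; that is the bass in root position.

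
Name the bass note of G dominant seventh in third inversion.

F

In third inversion the seventh is lowest. For G dominant seventh (G–B–D–F) that is F.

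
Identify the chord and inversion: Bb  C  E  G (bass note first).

Reducing to letter names: Bb, C, E, G. These stack in thirds as C–E–G–Bb — a C dominant seventh chord.
With the seventh (Bb) in the bass, the chord is in third inversion (figured bass 4/2).

C dominant seventh, third inversion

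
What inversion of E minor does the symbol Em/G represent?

Em/G means E minor with G in the bass. G is the third of E minor (E–G–B), so this is first inversion.

first inversion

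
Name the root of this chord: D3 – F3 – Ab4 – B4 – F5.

The distinct letter names are D, F, Ab, B. Arranged as a stack of thirds they read B–D–F–Ab, so B is the root (a B diminished seventh chord).

B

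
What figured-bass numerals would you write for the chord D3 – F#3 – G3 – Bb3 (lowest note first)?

4/3

The notes D, F#, G, Bb stack in thirds as G–Bb–D–F# — a G minor-major seventh chord. The bass D is the fifth, so this is second inversion: figured 4/3.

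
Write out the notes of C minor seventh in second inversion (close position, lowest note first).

C minor seventh is C–Eb–G–Bb. Second inversion puts the fifth (G) in the bass, with the remaining tones above: G, Bb, C, Eb.

G, Bb, C, Eb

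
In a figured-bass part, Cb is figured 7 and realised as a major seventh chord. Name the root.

The figures 7 mean the root of the chord is in the bass. If Cb is the root of a major seventh chord, the root is Cb (chord tones Cb–Eb–Gb–Bb).

Cb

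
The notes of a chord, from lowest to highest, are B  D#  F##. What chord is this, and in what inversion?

The pitch classes B, D#, F## arrange in thirds as B–D#–F##: a B augmented triad.
B is the root of B augmented; root in the bass means root position (figured bass 5/3).

B augmented, root position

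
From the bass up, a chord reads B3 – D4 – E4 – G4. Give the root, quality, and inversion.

E minor seventh, second inversion

The distinct note names are B, D, E, G. Stacked in thirds they read E–G–B–D, which is a minor seventh chord on E.
The lowest note is B, the fifth of the chord, so this is second inversion (figured bass 4/3).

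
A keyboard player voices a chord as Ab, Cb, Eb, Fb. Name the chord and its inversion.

Reducing to letter names: Ab, Cb, Eb, Fb. These stack in thirds as Fb–Ab–Cb–Eb — an Fb major seventh chord.
Ab is the third of Fb major seventh; third in the bass means first inversion (figured bass 6/5).

Fb major seventh, first inversion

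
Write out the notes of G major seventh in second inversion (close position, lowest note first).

D, F#, G, B

The chord tones are G–B–D–F#. With the fifth (D) lowest for second inversion: D, F#, G, B.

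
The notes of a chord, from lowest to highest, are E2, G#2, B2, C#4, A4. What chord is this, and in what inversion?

The pitch classes E, G#, B, C#, A arrange in thirds as A–C#–E–G#–B: an A major ninth chord.
With the fifth (E) in the bass, the chord is in second inversion.

A major ninth, second inversion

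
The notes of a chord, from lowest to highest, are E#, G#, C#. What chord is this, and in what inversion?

The pitch classes E#, G#, C# arrange in thirds as C#–E#–G#: a C# major triad.
E# is the third of C# major; third in the bass means first inversion (figured bass 6).

C# major, first inversion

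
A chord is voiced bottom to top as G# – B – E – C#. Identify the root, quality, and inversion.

The distinct note names are G#, B, E, C#. Stacked in thirds they read C#–E–G#–B, which is a minor seventh chord on C#.
The lowest note is G#, the fifth of the chord, so this is second inversion (figured bass 4/3).

C# minor seventh, second inversion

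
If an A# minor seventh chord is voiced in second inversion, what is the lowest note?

E#

In second inversion the fifth is lowest. For A# minor seventh (A#–C#–E#–G#) that is E#.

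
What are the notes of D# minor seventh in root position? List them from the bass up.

The chord tones are D#–F#–A#–C#. With the root (D#) lowest for root position: D#, F#, A#, C#.

D#, F#, A#, C#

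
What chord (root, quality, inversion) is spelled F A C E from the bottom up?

F major seventh, root position

Reducing to letter names: F, A, C, E. These stack in thirds as F–A–C–E — an F major seventh chord.
The lowest note is F, the root of the chord, so this is root position (figured bass 7).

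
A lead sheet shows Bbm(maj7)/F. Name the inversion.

Bbm(maj7)/F means Bb minor-major seventh with F in the bass. F is the fifth of Bb minor-major seventh (Bb–Db–F–A), so this is second inversion.

second inversion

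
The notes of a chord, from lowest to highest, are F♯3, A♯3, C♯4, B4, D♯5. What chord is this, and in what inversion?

B major ninth, second inversion

Reducing to letter names: F#, A#, C#, B, D#. These stack in thirds as B–D#–F#–A#–C# — a B major ninth chord.
The lowest note is F#, the fifth of the chord, so this is second inversion.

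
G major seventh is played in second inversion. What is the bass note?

The fifth of G major seventh (G–B–D–F#) is D; that is the bass in second inversion.

D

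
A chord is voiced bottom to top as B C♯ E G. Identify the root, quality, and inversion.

C# half-diminished seventh, third inversion

Reducing to letter names: B, C#, E, G. These stack in thirds as C#–E–G–B — a C# half-diminished seventh chord.
The lowest note is B, the seventh of the chord, so this is third inversion (figured bass 4/2).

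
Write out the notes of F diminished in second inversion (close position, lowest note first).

Cb, F, Ab

Spelling F diminished: F–Ab–Cb. In second inversion the fifth is bass, giving Cb, F, Ab from the bottom.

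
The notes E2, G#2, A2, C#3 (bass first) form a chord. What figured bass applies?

4/3

The notes E, G#, A, C# stack in thirds as A–C#–E–G# — an A major seventh chord. The bass E is the fifth, so this is second inversion: figured 4/3.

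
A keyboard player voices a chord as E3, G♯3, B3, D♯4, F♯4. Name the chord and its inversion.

E major ninth, root position

The distinct note names are E, G#, B, D#, F#. Stacked in thirds they read E–G#–B–D#–F#, which is a major ninth chord on E.
E is the root of E major ninth; root in the bass means root position.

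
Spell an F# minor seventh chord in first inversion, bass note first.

A, C#, E, F#

The chord tones are F#–A–C#–E. With the third (A) lowest for first inversion: A, C#, E, F#.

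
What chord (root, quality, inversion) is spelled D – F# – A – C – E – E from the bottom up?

The distinct note names are D, F#, A, C, E. Stacked in thirds they read D–F#–A–C–E, which is a dominant ninth chord on D.
With the root (D) in the bass, the chord is in root position.

D dominant ninth, root position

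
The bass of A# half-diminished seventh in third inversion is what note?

G#

A# half-diminished seventh is A#–C#–E–G#. Third inversion places the seventh in the bass: G#.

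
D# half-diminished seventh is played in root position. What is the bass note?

D#

In root position the root is lowest. For D# half-diminished seventh (D#–F#–A–C#) that is D#.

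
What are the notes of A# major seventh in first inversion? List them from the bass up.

The chord tones are A#–C##–E#–G##. With the third (C##) lowest for first inversion: C##, E#, G##, A#.

C##, E#, G##, A#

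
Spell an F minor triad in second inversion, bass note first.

C, F, Ab

Spelling F minor: F–Ab–C. In second inversion the fifth is bass, giving C, F, Ab from the bottom.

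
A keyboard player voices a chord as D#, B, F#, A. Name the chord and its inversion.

B dominant seventh, first inversion

The distinct note names are D#, B, F#, A. Stacked in thirds they read B–D#–F#–A, which is a dominant seventh chord on B.
The lowest note is D#, the third of the chord, so this is first inversion (figured bass 6/5).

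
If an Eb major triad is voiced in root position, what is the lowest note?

Eb

Eb major is Eb–G–Bb. Root position places the root in the bass: Eb.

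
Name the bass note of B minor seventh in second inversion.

B minor seventh is B–D–F#–A. Second inversion places the fifth in the bass: F#.

F#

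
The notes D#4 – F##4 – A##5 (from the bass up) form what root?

D#

D#, F##, A## are the tones of a D# augmented triad (D#–F##–A##), making D# the root.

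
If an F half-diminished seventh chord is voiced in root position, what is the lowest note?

F

F half-diminished seventh is F–Ab–Cb–Eb. Root position places the root in the bass: F.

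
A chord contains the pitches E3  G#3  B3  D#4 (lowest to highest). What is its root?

E

The distinct letter names are E, G#, B, D#. Arranged as a stack of thirds they read E–G#–B–D#, so E is the root (an E major seventh chord).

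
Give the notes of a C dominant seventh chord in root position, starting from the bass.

C, E, G, Bb

The chord tones are C–E–G–Bb. With the root (C) lowest for root position: C, E, G, Bb.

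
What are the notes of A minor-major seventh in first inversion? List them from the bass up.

Spelling A minor-major seventh: A–C–E–G#. In first inversion the third is bass, giving C, E, G#, A from the bottom.

C, E, G#, A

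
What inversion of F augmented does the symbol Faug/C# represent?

second inversion

Faug/C# means F augmented with C# in the bass. C# is the fifth of F augmented (F–A–C#), so this is second inversion.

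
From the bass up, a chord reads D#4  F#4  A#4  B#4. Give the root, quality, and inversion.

B# half-diminished seventh, first inversion

The distinct note names are D#, F#, A#, B#. Stacked in thirds they read B#–D#–F#–A#, which is a half-diminished seventh chord on B#.
With the third (D#) in the bass, the chord is in first inversion (figured bass 6/5).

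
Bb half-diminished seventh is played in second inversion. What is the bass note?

Fb

The fifth of Bb half-diminished seventh (Bb–Db–Fb–Ab) is Fb; that is the bass in second inversion.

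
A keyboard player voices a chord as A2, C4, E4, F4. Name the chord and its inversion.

F major seventh, first inversion

Reducing to letter names: A, C, E, F. These stack in thirds as F–A–C–E — an F major seventh chord.
With the third (A) in the bass, the chord is in first inversion (figured bass 6/5).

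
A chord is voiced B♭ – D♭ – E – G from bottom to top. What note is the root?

Reordering Bb, Db, E, G into stacked thirds gives E–G–Bb–Db; the bottom of that stack, E, is the root.

E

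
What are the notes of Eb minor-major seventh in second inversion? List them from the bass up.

Bb, D, Eb, Gb

Spelling Eb minor-major seventh: Eb–Gb–Bb–D. In second inversion the fifth is bass, giving Bb, D, Eb, Gb from the bottom.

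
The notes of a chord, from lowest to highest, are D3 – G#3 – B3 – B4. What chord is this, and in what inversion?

Reducing to letter names: D, G#, B. These stack in thirds as G#–B–D — a G# diminished triad.
With the fifth (D) in the bass, the chord is in second inversion (figured bass 6/4).

G# diminished, second inversion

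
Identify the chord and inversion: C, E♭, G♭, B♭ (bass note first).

Reducing to letter names: C, Eb, Gb, Bb. These stack in thirds as C–Eb–Gb–Bb — a C half-diminished seventh chord.
With the root (C) in the bass, the chord is in root position (figured bass 7).

C half-diminished seventh, root position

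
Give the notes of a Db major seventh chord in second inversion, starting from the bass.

Ab, C, Db, F

Db major seventh is Db–F–Ab–C. Second inversion puts the fifth (Ab) in the bass, with the remaining tones above: Ab, C, Db, F.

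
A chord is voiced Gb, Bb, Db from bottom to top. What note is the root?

Gb

Reordering Gb, Bb, Db into stacked thirds gives Gb–Bb–Db; the bottom of that stack, Gb, is the root.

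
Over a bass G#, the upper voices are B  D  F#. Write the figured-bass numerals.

The notes G#, B, D, F# stack in thirds as G#–B–D–F# — a G# half-diminished seventh chord. The bass G# is the root, so this is root position: figured 7.

7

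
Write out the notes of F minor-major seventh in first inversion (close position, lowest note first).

Ab, C, E, F

The chord tones are F–Ab–C–E. With the third (Ab) lowest for first inversion: Ab, C, E, F.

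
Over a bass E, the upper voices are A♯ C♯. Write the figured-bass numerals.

6/4

The notes E, A#, C# stack in thirds as A#–C#–E — an A# diminished triad. The bass E is the fifth, so this is second inversion: figured 6/4.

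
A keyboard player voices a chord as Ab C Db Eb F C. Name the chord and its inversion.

The pitch classes Ab, C, Db, Eb, F arrange in thirds as Db–F–Ab–C–Eb: a Db major ninth chord.
Ab is the fifth of Db major ninth; fifth in the bass means second inversion.

Db major ninth, second inversion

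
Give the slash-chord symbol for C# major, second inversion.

C#/G#

Second inversion of C# major has the fifth (G#) in the bass. As a slash chord: C#/G#.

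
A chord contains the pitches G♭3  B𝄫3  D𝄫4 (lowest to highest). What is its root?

Gb

Gb, Bbb, Dbb are the tones of a Gb diminished triad (Gb–Bbb–Dbb), making Gb the root.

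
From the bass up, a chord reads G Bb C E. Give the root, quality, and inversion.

C dominant seventh, second inversion

The pitch classes G, Bb, C, E arrange in thirds as C–E–G–Bb: a C dominant seventh chord.
With the fifth (G) in the bass, the chord is in second inversion (figured bass 4/3).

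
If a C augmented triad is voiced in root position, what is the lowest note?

C

In root position the root is lowest. For C augmented (C–E–G#) that is C.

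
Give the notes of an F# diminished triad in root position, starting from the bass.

Spelling F# diminished: F#–A–C. In root position the root is bass, giving F#, A, C from the bottom.

F#, A, C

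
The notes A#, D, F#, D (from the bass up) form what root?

D

A#, D, F# are the tones of a D augmented triad (D–F#–A#), making D the root.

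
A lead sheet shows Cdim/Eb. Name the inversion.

Cdim/Eb means C diminished with Eb in the bass. Eb is the third of C diminished (C–Eb–Gb), so this is first inversion.

first inversion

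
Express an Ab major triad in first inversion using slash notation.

Abmaj/C

First inversion of Ab major has the third (C) in the bass. As a slash chord: Abmaj/C.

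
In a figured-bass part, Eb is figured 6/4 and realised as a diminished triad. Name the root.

A

The figures 6/4 mean the fifth of the chord is in the bass. If Eb is the fifth of a diminished triad, the root is A (chord tones A–C–Eb).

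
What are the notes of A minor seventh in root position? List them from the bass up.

Spelling A minor seventh: A–C–E–G. In root position the root is bass, giving A, C, E, G from the bottom.

A, C, E, G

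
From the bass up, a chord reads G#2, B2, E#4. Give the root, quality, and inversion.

E# diminished, first inversion

Reducing to letter names: G#, B, E#. These stack in thirds as E#–G#–B — an E# diminished triad.
The lowest note is G#, the third of the chord, so this is first inversion (figured bass 6).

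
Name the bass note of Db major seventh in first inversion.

The third of Db major seventh (Db–F–Ab–C) is F; that is the bass in first inversion.

F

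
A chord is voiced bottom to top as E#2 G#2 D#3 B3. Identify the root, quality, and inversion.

The distinct note names are E#, G#, D#, B. Stacked in thirds they read E#–G#–B–D#, which is a half-diminished seventh chord on E#.
The lowest note is E#, the root of the chord, so this is root position (figured bass 7).

E# half-diminished seventh, root position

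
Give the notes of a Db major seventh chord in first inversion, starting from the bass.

F, Ab, C, Db

Spelling Db major seventh: Db–F–Ab–C. In first inversion the third is bass, giving F, Ab, C, Db from the bottom.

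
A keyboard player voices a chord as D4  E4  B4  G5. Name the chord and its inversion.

E minor seventh, third inversion

The distinct note names are D, E, B, G. Stacked in thirds they read E–G–B–D, which is a minor seventh chord on E.
D is the seventh of E minor seventh; seventh in the bass means third inversion (figured bass 4/2).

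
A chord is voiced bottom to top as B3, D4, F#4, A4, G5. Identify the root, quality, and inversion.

Reducing to letter names: B, D, F#, A, G. These stack in thirds as G–B–D–F#–A — a G major ninth chord.
B is the third of G major ninth; third in the bass means first inversion.

G major ninth, first inversion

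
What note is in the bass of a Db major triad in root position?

Db

The root of Db major (Db–F–Ab) is Db; that is the bass in root position.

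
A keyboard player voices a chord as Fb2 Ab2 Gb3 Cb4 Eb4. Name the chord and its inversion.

Fb major ninth, root position

The pitch classes Fb, Ab, Gb, Cb, Eb arrange in thirds as Fb–Ab–Cb–Eb–Gb: an Fb major ninth chord.
With the root (Fb) in the bass, the chord is in root position.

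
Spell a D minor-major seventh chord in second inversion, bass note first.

A, C#, D, F

Spelling D minor-major seventh: D–F–A–C#. In second inversion the fifth is bass, giving A, C#, D, F from the bottom.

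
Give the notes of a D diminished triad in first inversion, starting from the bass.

D diminished is D–F–Ab. First inversion puts the third (F) in the bass, with the remaining tones above: F, Ab, D.

F, Ab, D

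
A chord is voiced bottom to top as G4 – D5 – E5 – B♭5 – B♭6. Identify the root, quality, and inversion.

E half-diminished seventh, first inversion

Reducing to letter names: G, D, E, Bb. These stack in thirds as E–G–Bb–D — an E half-diminished seventh chord.
G is the third of E half-diminished seventh; third in the bass means first inversion (figured bass 6/5).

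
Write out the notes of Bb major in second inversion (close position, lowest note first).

F, Bb, D

The chord tones are Bb–D–F. With the fifth (F) lowest for second inversion: F, Bb, D.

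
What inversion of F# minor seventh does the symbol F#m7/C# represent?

second inversion

F#m7/C# means F# minor seventh with C# in the bass. C# is the fifth of F# minor seventh (F#–A–C#–E), so this is second inversion.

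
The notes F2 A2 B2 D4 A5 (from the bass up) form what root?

The distinct letter names are F, A, B, D. Arranged as a stack of thirds they read B–D–F–A, so B is the root (a B half-diminished seventh chord).

B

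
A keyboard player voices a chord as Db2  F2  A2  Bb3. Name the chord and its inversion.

Bb minor-major seventh, first inversion

The distinct note names are Db, F, A, Bb. Stacked in thirds they read Bb–Db–F–A, which is a minor-major seventh chord on Bb.
Db is the third of Bb minor-major seventh; third in the bass means first inversion (figured bass 6/5).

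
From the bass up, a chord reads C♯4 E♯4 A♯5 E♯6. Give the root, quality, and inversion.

The pitch classes C#, E#, A# arrange in thirds as A#–C#–E#: an A# minor triad.
The lowest note is C#, the third of the chord, so this is first inversion (figured bass 6).

A# minor, first inversion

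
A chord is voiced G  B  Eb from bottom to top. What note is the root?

Reordering G, B, Eb into stacked thirds gives Eb–G–B; the bottom of that stack, Eb, is the root.

Eb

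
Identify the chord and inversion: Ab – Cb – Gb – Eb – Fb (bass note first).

Fb major ninth, first inversion

Reducing to letter names: Ab, Cb, Gb, Eb, Fb. These stack in thirds as Fb–Ab–Cb–Eb–Gb — an Fb major ninth chord.
Ab is the third of Fb major ninth; third in the bass means first inversion.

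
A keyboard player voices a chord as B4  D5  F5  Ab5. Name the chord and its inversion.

B diminished seventh, root position

The distinct note names are B, D, F, Ab. Stacked in thirds they read B–D–F–Ab, which is a diminished seventh chord on B.
B is the root of B diminished seventh; root in the bass means root position (figured bass 7).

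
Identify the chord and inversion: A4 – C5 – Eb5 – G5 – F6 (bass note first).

The pitch classes A, C, Eb, G, F arrange in thirds as F–A–C–Eb–G: an F dominant ninth chord.
The lowest note is A, the third of the chord, so this is first inversion.

F dominant ninth, first inversion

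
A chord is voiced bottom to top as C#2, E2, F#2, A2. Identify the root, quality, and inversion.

F# minor seventh, second inversion

Reducing to letter names: C#, E, F#, A. These stack in thirds as F#–A–C#–E — an F# minor seventh chord.
C# is the fifth of F# minor seventh; fifth in the bass means second inversion (figured bass 4/3).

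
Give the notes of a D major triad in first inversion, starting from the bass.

Spelling D major: D–F#–A. In first inversion the third is bass, giving F#, A, D from the bottom.

F#, A, D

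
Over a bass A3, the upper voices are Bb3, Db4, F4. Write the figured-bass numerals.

The notes A, Bb, Db, F stack in thirds as Bb–Db–F–A — a Bb minor-major seventh chord. The bass A is the seventh, so this is third inversion: figured 4/2.

4/2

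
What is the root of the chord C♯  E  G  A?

A

The distinct letter names are C#, E, G, A. Arranged as a stack of thirds they read A–C#–E–G, so A is the root (an A dominant seventh chord).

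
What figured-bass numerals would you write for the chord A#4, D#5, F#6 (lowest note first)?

The notes A#, D#, F# stack in thirds as D#–F#–A# — a D# minor triad. The bass A# is the fifth, so this is second inversion: figured 6/4.

6/4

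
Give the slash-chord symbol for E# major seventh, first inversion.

First inversion of E# major seventh has the third (G##) in the bass. As a slash chord: E#maj7/G##.

E#maj7/G##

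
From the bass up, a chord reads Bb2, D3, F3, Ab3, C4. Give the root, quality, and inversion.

The pitch classes Bb, D, F, Ab, C arrange in thirds as Bb–D–F–Ab–C: a Bb dominant ninth chord.
The lowest note is Bb, the root of the chord, so this is root position.

Bb dominant ninth, root position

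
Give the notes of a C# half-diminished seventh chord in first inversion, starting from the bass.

Spelling C# half-diminished seventh: C#–E–G–B. In first inversion the third is bass, giving E, G, B, C# from the bottom.

E, G, B, C#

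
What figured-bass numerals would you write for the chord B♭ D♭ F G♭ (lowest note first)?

The notes Bb, Db, F, Gb stack in thirds as Gb–Bb–Db–F — a Gb major seventh chord. The bass Bb is the third, so this is first inversion: figured 6/5.

6/5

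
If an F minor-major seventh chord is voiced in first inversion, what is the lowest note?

Ab

In first inversion the third is lowest. For F minor-major seventh (F–Ab–C–E) that is Ab.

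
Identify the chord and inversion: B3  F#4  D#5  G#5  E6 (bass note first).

The distinct note names are B, F#, D#, G#, E. Stacked in thirds they read E–G#–B–D#–F#, which is a major ninth chord on E.
B is the fifth of E major ninth; fifth in the bass means second inversion.

E major ninth, second inversion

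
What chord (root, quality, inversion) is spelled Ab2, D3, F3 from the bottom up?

D diminished, second inversion

The pitch classes Ab, D, F arrange in thirds as D–F–Ab: a D diminished triad.
With the fifth (Ab) in the bass, the chord is in second inversion (figured bass 6/4).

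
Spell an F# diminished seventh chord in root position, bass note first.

F# diminished seventh is F#–A–C–Eb. Root position puts the root (F#) in the bass, with the remaining tones above: F#, A, C, Eb.

F#, A, C, Eb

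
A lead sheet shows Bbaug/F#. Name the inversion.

Bbaug/F# means Bb augmented with F# in the bass. F# is the fifth of Bb augmented (Bb–D–F#), so this is second inversion.

second inversion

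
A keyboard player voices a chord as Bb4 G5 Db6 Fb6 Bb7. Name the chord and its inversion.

G diminished seventh, first inversion

The pitch classes Bb, G, Db, Fb arrange in thirds as G–Bb–Db–Fb: a G diminished seventh chord.
Bb is the third of G diminished seventh; third in the bass means first inversion (figured bass 6/5).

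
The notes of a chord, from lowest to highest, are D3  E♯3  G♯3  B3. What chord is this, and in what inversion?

E# diminished seventh, third inversion

The pitch classes D, E#, G#, B arrange in thirds as E#–G#–B–D: an E# diminished seventh chord.
With the seventh (D) in the bass, the chord is in third inversion (figured bass 4/2).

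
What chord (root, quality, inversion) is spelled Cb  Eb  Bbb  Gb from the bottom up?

Cb dominant seventh, root position

The distinct note names are Cb, Eb, Bbb, Gb. Stacked in thirds they read Cb–Eb–Gb–Bbb, which is a dominant seventh chord on Cb.
The lowest note is Cb, the root of the chord, so this is root position (figured bass 7).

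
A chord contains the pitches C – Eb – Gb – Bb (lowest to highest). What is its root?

C

C, Eb, Gb, Bb are the tones of a C half-diminished seventh chord (C–Eb–Gb–Bb), making C the root.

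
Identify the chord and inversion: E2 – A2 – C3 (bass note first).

A minor, second inversion

The distinct note names are E, A, C. Stacked in thirds they read A–C–E, which is a minor triad on A.
E is the fifth of A minor; fifth in the bass means second inversion (figured bass 6/4).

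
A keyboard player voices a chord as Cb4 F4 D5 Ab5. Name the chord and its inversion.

Reducing to letter names: Cb, F, D, Ab. These stack in thirds as D–F–Ab–Cb — a D diminished seventh chord.
Cb is the seventh of D diminished seventh; seventh in the bass means third inversion (figured bass 4/2).

D diminished seventh, third inversion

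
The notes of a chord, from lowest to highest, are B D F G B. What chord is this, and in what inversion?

G dominant seventh, first inversion

The pitch classes B, D, F, G arrange in thirds as G–B–D–F: a G dominant seventh chord.
B is the third of G dominant seventh; third in the bass means first inversion (figured bass 6/5).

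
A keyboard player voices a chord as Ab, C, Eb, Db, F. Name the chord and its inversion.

Reducing to letter names: Ab, C, Eb, Db, F. These stack in thirds as Db–F–Ab–C–Eb — a Db major ninth chord.
With the fifth (Ab) in the bass, the chord is in second inversion.

Db major ninth, second inversion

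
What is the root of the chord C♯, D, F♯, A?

The distinct letter names are C#, D, F#, A. Arranged as a stack of thirds they read D–F#–A–C#, so D is the root (a D major seventh chord).

D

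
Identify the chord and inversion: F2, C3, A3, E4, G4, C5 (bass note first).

F major ninth, root position

Reducing to letter names: F, C, A, E, G. These stack in thirds as F–A–C–E–G — an F major ninth chord.
F is the root of F major ninth; root in the bass means root position.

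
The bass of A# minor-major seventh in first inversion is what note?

C#

The third of A# minor-major seventh (A#–C#–E#–G##) is C#; that is the bass in first inversion.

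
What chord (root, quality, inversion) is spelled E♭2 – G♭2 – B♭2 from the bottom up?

Reducing to letter names: Eb, Gb, Bb. These stack in thirds as Eb–Gb–Bb — an Eb minor triad.
With the root (Eb) in the bass, the chord is in root position (figured bass 5/3).

Eb minor, root position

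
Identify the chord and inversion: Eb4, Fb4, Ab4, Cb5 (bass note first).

Fb major seventh, third inversion

The pitch classes Eb, Fb, Ab, Cb arrange in thirds as Fb–Ab–Cb–Eb: an Fb major seventh chord.
Eb is the seventh of Fb major seventh; seventh in the bass means third inversion (figured bass 4/2).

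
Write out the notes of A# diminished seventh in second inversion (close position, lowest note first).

E, G, A#, C#

A# diminished seventh is A#–C#–E–G. Second inversion puts the fifth (E) in the bass, with the remaining tones above: E, G, A#, C#.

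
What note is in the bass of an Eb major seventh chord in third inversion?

Eb major seventh is Eb–G–Bb–D. Third inversion places the seventh in the bass: D.

D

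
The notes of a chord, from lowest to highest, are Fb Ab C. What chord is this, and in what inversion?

Reducing to letter names: Fb, Ab, C. These stack in thirds as Fb–Ab–C — an Fb augmented triad.
The lowest note is Fb, the root of the chord, so this is root position (figured bass 5/3).

Fb augmented, root position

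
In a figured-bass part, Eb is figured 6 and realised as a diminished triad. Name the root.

C

The figures 6 mean the third of the chord is in the bass. If Eb is the third of a diminished triad, the root is C (chord tones C–Eb–Gb).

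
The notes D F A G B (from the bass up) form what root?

G

D, F, A, G, B are the tones of a G dominant ninth chord (G–B–D–F–A), making G the root.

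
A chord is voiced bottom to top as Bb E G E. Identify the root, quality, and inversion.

E diminished, second inversion

Reducing to letter names: Bb, E, G. These stack in thirds as E–G–Bb — an E diminished triad.
With the fifth (Bb) in the bass, the chord is in second inversion (figured bass 6/4).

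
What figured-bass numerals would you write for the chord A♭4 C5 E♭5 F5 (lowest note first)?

The notes Ab, C, Eb, F stack in thirds as F–Ab–C–Eb — an F minor seventh chord. The bass Ab is the third, so this is first inversion: figured 6/5.

6/5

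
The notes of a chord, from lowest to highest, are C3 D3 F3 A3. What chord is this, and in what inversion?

Reducing to letter names: C, D, F, A. These stack in thirds as D–F–A–C — a D minor seventh chord.
C is the seventh of D minor seventh; seventh in the bass means third inversion (figured bass 4/2).

D minor seventh, third inversion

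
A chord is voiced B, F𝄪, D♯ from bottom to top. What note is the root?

Reordering B, F##, D# into stacked thirds gives B–D#–F##; the bottom of that stack, B, is the root.

B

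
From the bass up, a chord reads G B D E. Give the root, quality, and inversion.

E minor seventh, first inversion

Reducing to letter names: G, B, D, E. These stack in thirds as E–G–B–D — an E minor seventh chord.
The lowest note is G, the third of the chord, so this is first inversion (figured bass 6/5).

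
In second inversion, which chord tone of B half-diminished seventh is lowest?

In second inversion the fifth is lowest. For B half-diminished seventh (B–D–F–A) that is F.

F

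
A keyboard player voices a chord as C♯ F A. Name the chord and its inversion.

F augmented, second inversion

Reducing to letter names: C#, F, A. These stack in thirds as F–A–C# — an F augmented triad.
With the fifth (C#) in the bass, the chord is in second inversion (figured bass 6/4).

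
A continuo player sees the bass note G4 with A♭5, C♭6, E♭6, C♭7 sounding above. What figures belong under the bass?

4/2

The notes G, Ab, Cb, Eb stack in thirds as Ab–Cb–Eb–G — an Ab minor-major seventh chord. The bass G is the seventh, so this is third inversion: figured 4/2.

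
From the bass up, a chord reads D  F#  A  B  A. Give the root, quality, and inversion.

B minor seventh, first inversion

Reducing to letter names: D, F#, A, B. These stack in thirds as B–D–F#–A — a B minor seventh chord.
With the third (D) in the bass, the chord is in first inversion (figured bass 6/5).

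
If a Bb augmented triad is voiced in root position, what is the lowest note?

Bb augmented is Bb–D–F#. Root position places the root in the bass: Bb.

Bb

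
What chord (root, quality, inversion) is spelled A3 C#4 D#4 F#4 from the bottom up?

D# half-diminished seventh, second inversion

The pitch classes A, C#, D#, F# arrange in thirds as D#–F#–A–C#: a D# half-diminished seventh chord.
The lowest note is A, the fifth of the chord, so this is second inversion (figured bass 4/3).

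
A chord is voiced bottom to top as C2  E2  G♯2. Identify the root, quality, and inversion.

C augmented, root position

Reducing to letter names: C, E, G#. These stack in thirds as C–E–G# — a C augmented triad.
C is the root of C augmented; root in the bass means root position (figured bass 5/3).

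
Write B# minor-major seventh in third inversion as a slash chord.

Third inversion of B# minor-major seventh has the seventh (A##) in the bass. As a slash chord: B#m(maj7)/A##.

B#m(maj7)/A##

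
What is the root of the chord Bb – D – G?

Reordering Bb, D, G into stacked thirds gives G–Bb–D; the bottom of that stack, G, is the root.

G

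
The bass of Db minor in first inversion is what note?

The third of Db minor (Db–Fb–Ab) is Fb; that is the bass in first inversion.

Fb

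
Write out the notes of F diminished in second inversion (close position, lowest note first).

The chord tones are F–Ab–Cb. With the fifth (Cb) lowest for second inversion: Cb, F, Ab.

Cb, F, Ab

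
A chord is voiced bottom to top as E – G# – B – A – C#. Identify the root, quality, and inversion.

A major ninth, second inversion

Reducing to letter names: E, G#, B, A, C#. These stack in thirds as A–C#–E–G#–B — an A major ninth chord.
The lowest note is E, the fifth of the chord, so this is second inversion.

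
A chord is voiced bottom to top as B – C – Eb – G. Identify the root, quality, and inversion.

C minor-major seventh, third inversion

The distinct note names are B, C, Eb, G. Stacked in thirds they read C–Eb–G–B, which is a minor-major seventh chord on C.
The lowest note is B, the seventh of the chord, so this is third inversion (figured bass 4/2).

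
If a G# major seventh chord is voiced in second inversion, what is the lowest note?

D#

G# major seventh is G#–B#–D#–F##. Second inversion places the fifth in the bass: D#.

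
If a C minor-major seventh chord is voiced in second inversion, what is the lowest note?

G

The fifth of C minor-major seventh (C–Eb–G–B) is G; that is the bass in second inversion.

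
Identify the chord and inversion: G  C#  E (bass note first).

C# diminished, second inversion

The distinct note names are G, C#, E. Stacked in thirds they read C#–E–G, which is a diminished triad on C#.
With the fifth (G) in the bass, the chord is in second inversion (figured bass 6/4).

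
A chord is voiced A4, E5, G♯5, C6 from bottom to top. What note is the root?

Reordering A, E, G#, C into stacked thirds gives A–C–E–G#; the bottom of that stack, A, is the root.

A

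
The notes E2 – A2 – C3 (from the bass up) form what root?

E, A, C are the tones of an A minor triad (A–C–E), making A the root.

A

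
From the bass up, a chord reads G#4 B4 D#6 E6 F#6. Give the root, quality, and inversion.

E major ninth, first inversion

The distinct note names are G#, B, D#, E, F#. Stacked in thirds they read E–G#–B–D#–F#, which is a major ninth chord on E.
G# is the third of E major ninth; third in the bass means first inversion.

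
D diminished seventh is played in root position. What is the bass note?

D

The root of D diminished seventh (D–F–Ab–Cb) is D; that is the bass in root position.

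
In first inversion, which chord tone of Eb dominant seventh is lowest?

G

The third of Eb dominant seventh (Eb–G–Bb–Db) is G; that is the bass in first inversion.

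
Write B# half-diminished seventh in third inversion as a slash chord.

B#ø7/A#

Third inversion of B# half-diminished seventh has the seventh (A#) in the bass. As a slash chord: B#ø7/A#.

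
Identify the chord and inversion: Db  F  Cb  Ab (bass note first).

Reducing to letter names: Db, F, Cb, Ab. These stack in thirds as Db–F–Ab–Cb — a Db dominant seventh chord.
With the root (Db) in the bass, the chord is in root position (figured bass 7).

Db dominant seventh, root position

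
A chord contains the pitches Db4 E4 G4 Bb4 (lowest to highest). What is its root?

Reordering Db, E, G, Bb into stacked thirds gives E–G–Bb–Db; the bottom of that stack, E, is the root.

E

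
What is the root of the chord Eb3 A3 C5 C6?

A

The distinct letter names are Eb, A, C. Arranged as a stack of thirds they read A–C–Eb, so A is the root (an A diminished triad).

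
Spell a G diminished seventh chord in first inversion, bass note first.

Bb, Db, Fb, G

G diminished seventh is G–Bb–Db–Fb. First inversion puts the third (Bb) in the bass, with the remaining tones above: Bb, Db, Fb, G.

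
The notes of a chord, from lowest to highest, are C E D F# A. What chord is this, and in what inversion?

D dominant ninth, third inversion

The pitch classes C, E, D, F#, A arrange in thirds as D–F#–A–C–E: a D dominant ninth chord.
The lowest note is C, the seventh of the chord, so this is third inversion.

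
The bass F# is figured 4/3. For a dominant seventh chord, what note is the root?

B

The figures 4/3 mean the fifth of the chord is in the bass. If F# is the fifth of a dominant seventh chord, the root is B (chord tones B–D#–F#–A).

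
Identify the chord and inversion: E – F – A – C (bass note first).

The distinct note names are E, F, A, C. Stacked in thirds they read F–A–C–E, which is a major seventh chord on F.
E is the seventh of F major seventh; seventh in the bass means third inversion (figured bass 4/2).

F major seventh, third inversion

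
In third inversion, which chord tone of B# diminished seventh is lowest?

A

B# diminished seventh is B#–D#–F#–A. Third inversion places the seventh in the bass: A.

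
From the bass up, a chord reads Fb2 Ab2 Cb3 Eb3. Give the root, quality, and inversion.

The pitch classes Fb, Ab, Cb, Eb arrange in thirds as Fb–Ab–Cb–Eb: an Fb major seventh chord.
Fb is the root of Fb major seventh; root in the bass means root position (figured bass 7).

Fb major seventh, root position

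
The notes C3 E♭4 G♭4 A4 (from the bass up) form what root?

A

The distinct letter names are C, Eb, Gb, A. Arranged as a stack of thirds they read A–C–Eb–Gb, so A is the root (an A diminished seventh chord).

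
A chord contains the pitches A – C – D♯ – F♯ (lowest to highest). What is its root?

D#

The distinct letter names are A, C, D#, F#. Arranged as a stack of thirds they read D#–F#–A–C, so D# is the root (a D# diminished seventh chord).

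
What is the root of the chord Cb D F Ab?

D

The distinct letter names are Cb, D, F, Ab. Arranged as a stack of thirds they read D–F–Ab–Cb, so D is the root (a D diminished seventh chord).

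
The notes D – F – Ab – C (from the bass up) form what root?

D, F, Ab, C are the tones of a D half-diminished seventh chord (D–F–Ab–C), making D the root.

D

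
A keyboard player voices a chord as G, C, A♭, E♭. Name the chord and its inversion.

The distinct note names are G, C, Ab, Eb. Stacked in thirds they read Ab–C–Eb–G, which is a major seventh chord on Ab.
G is the seventh of Ab major seventh; seventh in the bass means third inversion (figured bass 4/2).

Ab major seventh, third inversion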